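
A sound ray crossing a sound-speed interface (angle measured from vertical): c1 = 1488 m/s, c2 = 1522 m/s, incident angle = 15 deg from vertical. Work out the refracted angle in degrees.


15.35 deg


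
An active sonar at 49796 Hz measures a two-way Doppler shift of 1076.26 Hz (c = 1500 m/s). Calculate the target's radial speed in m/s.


From fd = 2*f*v/c, v = c*fd/(2*f) = 1500 * 1076.26 / (2*49796) = 16.21

16.21 m/s


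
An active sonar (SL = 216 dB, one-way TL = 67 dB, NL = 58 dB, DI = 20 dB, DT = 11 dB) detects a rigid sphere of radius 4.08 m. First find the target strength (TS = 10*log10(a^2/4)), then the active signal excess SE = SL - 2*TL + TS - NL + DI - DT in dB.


Step 1: TS = 10*log10(4.08^2/4) = 6.19 dB
Step 2: SE = SL - 2*TL + TS - NL + DI - DT = 216 - 2*67 + (6.19) - 58 + 20 - 11 = 39.19

39.19 dB


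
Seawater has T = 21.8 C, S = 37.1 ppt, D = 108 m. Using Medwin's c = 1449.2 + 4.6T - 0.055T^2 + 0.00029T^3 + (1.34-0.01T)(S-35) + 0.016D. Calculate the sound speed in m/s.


c = 1449.2 + 4.6*21.8 - 0.055*21.8^2 + 0.00029*21.8^3 + (1.34 - 0.01*21.8)*(37.1 - 35) + 0.016*108 = 1530.43

1530.43 m/s


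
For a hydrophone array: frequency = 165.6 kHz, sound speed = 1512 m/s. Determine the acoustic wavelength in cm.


lambda = c/f = 1512 / 165600 = 0.0091 m = 0.91 cm

0.91 cm


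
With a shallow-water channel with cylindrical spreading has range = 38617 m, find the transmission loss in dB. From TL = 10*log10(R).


TL = 10*log10(38617) = 45.87

45.87 dB


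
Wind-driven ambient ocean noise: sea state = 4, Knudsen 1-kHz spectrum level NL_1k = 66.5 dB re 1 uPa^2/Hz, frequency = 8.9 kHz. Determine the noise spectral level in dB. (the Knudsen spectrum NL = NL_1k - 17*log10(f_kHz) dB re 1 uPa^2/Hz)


NL = NL_1k - 17*log10(f_kHz) = 66.5 - 17*log10(8.9) = 66.5 - (16.14) = 50.36

50.36 dB


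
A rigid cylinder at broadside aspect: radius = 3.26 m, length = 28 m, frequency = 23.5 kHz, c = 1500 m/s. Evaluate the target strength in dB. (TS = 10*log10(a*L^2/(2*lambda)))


lambda = 1500/23500 = 0.06383 m
TS = 10*log10(3.26*28^2/(2*0.06383)) = 43.01

43.01 dB


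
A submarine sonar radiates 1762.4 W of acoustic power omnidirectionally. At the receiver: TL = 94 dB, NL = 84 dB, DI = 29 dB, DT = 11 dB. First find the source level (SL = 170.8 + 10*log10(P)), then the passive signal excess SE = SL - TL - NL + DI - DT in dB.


Step 1: SL = 170.8 + 10*log10(1762.4) = 203.26 dB
Step 2: SE = SL - TL - NL + DI - DT = 203.26 - 94 - 84 + 29 - 11 = 43.26

43.26 dB


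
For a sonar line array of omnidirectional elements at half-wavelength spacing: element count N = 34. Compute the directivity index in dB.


DI = 10*log10(34) = 15.31

15.31 dB


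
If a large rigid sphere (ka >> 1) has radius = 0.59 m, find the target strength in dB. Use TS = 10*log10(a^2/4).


-10.6 dB


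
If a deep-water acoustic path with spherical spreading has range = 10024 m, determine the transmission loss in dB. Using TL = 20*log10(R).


TL = 20*log10(10024) = 80.02

80.02 dB


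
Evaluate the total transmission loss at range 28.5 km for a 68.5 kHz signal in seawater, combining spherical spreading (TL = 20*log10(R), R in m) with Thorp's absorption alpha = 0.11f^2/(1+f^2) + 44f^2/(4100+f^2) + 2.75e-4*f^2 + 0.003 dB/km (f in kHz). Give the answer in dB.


Step 1 (Thorp): alpha = 0.11*4692.25/(1+4692.25) + 44*4692.25/(4100+4692.25) + 2.75e-4*4692.25 + 0.003 = 24.8853 dB/km
Step 2: TL_spread = 20*log10(28500) = 89.1 dB
Step 3: TL_abs = alpha*R = 24.8853 * 28.5 = 709.23 dB
Step 4: TL_total = 89.1 + 709.23 = 798.33

798.33 dB


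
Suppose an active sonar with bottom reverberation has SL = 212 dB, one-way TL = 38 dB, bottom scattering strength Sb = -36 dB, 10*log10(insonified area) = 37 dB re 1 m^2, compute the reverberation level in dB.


RL = SL - 2*TL + Sb + 10*log10(A) = 212 - 2*38 + (-36) + 37 = 137

137 dB


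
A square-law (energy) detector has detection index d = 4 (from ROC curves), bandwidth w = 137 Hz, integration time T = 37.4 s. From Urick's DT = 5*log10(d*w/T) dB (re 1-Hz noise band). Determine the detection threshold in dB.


DT = 5*log10(d*w/T) = 5*log10(4 * 137 / 37.4) = 5*log10(14.65) = 5.83

5.83 dB


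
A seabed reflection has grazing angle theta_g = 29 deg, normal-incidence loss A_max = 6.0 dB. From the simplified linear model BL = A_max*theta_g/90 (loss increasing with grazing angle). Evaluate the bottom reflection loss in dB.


BL = A_max * theta_g / 90 = 6.0 * 29 / 90 = 1.93

1.93 dB


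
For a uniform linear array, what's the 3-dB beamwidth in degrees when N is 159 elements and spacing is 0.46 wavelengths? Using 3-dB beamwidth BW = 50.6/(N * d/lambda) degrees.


0.69 deg


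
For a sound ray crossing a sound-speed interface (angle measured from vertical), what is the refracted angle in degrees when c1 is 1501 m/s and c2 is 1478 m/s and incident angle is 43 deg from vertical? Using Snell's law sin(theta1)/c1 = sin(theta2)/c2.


sin(theta2) = (c2/c1)*sin(theta1) = (1478/1501)*sin(43 deg) = 0.67155
theta2 = arcsin(0.67155) = 42.19

42.19 deg


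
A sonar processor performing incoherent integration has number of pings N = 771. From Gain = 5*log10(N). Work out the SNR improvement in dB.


Gain = 5*log10(771) = 14.44

14.44 dB


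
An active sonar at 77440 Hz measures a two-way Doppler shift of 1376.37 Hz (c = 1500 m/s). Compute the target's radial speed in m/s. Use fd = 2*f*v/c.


From fd = 2*f*v/c, v = c*fd/(2*f) = 1500 * 1376.37 / (2*77440) = 13.33

13.33 m/s


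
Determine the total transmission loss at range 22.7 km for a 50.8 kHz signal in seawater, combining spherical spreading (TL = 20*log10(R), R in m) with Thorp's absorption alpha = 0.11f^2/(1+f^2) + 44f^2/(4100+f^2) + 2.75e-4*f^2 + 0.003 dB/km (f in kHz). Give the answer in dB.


Step 1 (Thorp): alpha = 0.11*2580.64/(1+2580.64) + 44*2580.64/(4100+2580.64) + 2.75e-4*2580.64 + 0.003 = 17.8192 dB/km
Step 2: TL_spread = 20*log10(22700) = 87.12 dB
Step 3: TL_abs = alpha*R = 17.8192 * 22.7 = 404.5 dB
Step 4: TL_total = 87.12 + 404.5 = 491.62

491.62 dB


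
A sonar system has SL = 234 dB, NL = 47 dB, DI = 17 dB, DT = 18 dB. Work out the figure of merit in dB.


FOM = SL - NL + DI - DT = 234 - 47 + 17 - 18 = 186

186 dB


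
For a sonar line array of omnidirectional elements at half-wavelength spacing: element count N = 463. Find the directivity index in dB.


DI = 10*log10(463) = 26.66

26.66 dB


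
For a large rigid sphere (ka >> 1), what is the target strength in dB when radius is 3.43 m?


4.69 dB


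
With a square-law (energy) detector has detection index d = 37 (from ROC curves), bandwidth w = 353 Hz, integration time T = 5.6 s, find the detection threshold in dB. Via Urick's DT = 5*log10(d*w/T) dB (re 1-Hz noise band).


16.84 dB


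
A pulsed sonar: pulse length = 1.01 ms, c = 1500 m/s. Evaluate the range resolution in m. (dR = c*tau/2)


dR = c*tau/2 = 1500 * 1.01e-3 / 2 = 0.7575

0.7575 m


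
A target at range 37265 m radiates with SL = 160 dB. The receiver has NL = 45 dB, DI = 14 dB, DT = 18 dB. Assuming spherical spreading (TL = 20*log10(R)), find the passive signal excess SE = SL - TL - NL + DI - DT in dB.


19.57 dB


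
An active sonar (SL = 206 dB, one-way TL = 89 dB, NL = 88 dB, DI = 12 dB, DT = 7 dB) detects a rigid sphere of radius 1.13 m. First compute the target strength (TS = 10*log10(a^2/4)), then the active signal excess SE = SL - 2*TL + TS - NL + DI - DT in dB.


Step 1: TS = 10*log10(1.13^2/4) = -4.96 dB
Step 2: SE = SL - 2*TL + TS - NL + DI - DT = 206 - 2*89 + (-4.96) - 88 + 12 - 7 = -59.96

-59.96 dB


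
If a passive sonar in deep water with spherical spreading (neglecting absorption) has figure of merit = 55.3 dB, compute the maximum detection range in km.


At max range FOM = TL, so 20*log10(R) = 55.3
R = 10^(55.3/20) = 582.1 m = 0.58 km

0.58 km


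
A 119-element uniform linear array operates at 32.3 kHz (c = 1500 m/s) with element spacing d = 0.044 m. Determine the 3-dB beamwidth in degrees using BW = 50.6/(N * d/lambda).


Step 1: lambda = 1500/32300 = 0.04644 m
Step 2: d/lambda = 0.044/0.04644 = 0.9475
Step 3: BW = 50.6/(N * d/lambda) = 50.6/(119 * 0.9475) = 0.45

0.45 deg


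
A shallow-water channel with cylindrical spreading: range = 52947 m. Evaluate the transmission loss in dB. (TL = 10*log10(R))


TL = 10*log10(52947) = 47.24

47.24 dB


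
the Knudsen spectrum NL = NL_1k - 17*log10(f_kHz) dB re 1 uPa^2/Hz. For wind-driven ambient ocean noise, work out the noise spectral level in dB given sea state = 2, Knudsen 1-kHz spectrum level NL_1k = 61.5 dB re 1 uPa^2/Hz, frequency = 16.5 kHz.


NL = NL_1k - 17*log10(f_kHz) = 61.5 - 17*log10(16.5) = 61.5 - (20.7) = 40.8

40.8 dB


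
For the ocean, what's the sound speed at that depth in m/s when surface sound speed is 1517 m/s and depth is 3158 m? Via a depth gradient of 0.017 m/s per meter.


c = 1517 + 0.017 * 3158 = 1570.686

1570.686 m/s


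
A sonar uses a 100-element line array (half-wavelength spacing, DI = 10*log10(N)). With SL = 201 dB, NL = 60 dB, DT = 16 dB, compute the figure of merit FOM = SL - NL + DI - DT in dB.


Step 1: DI = 10*log10(100) = 20.0 dB
Step 2: FOM = SL - NL + DI - DT = 201 - 60 + 20.0 - 16 = 145.0

145.0 dB


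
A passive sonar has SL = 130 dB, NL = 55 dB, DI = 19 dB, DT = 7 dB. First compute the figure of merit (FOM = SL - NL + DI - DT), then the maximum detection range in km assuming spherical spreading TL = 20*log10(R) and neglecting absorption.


Step 1: FOM = SL - NL + DI - DT = 130 - 55 + 19 - 7 = 87 dB
Step 2: at max range FOM = TL = 20*log10(R), so R = 10^(87/20) = 22387.21 m = 22.39 km

22.39 km


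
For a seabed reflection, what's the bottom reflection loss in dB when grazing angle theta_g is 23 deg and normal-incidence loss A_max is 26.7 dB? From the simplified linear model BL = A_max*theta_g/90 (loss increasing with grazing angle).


BL = A_max * theta_g / 90 = 26.7 * 23 / 90 = 6.82

6.82 dB


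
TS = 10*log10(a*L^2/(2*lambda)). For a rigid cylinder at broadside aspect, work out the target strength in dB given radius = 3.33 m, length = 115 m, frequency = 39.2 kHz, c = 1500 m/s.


57.6 dB


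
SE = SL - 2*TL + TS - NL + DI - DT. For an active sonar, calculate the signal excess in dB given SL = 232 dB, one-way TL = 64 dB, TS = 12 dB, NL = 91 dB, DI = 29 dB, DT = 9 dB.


SE = SL - 2*TL + TS - NL + DI - DT = 232 - 2*64 + (12) - 91 + 29 - 9 = 45

45 dB


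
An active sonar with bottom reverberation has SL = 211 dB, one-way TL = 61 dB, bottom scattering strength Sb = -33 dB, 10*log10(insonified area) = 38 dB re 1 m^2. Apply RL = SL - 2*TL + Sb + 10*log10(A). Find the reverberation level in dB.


RL = SL - 2*TL + Sb + 10*log10(A) = 211 - 2*61 + (-33) + 38 = 94

94 dB


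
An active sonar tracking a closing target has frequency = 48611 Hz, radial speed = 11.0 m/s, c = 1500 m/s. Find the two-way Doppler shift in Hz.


fd = 2*f*v/c = 2 * 48611 * 11.0 / 1500 = 712.96

712.96 Hz


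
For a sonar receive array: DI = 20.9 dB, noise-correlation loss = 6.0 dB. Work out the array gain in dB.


AG = DI - L_corr = 20.9 - 6.0 = 14.9

14.9 dB


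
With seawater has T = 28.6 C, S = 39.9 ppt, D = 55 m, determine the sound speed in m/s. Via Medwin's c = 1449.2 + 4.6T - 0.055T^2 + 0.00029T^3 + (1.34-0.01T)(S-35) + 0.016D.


1548.6 m/s


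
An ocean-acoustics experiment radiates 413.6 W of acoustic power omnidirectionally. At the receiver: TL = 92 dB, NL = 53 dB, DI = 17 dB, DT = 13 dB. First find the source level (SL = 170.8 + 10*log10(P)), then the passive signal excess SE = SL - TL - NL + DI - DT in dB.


Step 1: SL = 170.8 + 10*log10(413.6) = 196.97 dB
Step 2: SE = SL - TL - NL + DI - DT = 196.97 - 92 - 53 + 17 - 13 = 55.97

55.97 dB


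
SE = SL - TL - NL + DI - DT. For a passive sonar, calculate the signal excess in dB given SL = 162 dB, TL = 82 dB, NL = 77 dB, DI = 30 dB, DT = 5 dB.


28 dB


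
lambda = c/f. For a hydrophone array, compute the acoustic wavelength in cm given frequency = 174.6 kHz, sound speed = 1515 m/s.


lambda = c/f = 1515 / 174600 = 0.0087 m = 0.87 cm

0.87 cm


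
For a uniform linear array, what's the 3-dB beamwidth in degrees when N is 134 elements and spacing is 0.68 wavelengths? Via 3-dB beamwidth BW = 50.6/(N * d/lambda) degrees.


BW = 50.6 / (134 * 0.68) = 50.6 / 91.12 = 0.56

0.56 deg


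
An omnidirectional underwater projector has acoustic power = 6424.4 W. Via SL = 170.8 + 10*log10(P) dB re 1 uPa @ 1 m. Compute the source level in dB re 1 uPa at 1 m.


SL = 170.8 + 10*log10(6424.4) = 170.8 + 38.08 = 208.88

208.88 dB


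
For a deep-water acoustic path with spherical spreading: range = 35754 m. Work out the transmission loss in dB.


TL = 20*log10(35754) = 91.07

91.07 dB


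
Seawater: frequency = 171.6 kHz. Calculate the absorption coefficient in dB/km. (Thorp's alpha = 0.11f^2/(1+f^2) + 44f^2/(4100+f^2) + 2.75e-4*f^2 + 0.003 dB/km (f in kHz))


f^2 = 29446.56
alpha = 0.11*29446.56/(1+29446.56) + 44*29446.56/(4100+29446.56) + 2.75e-4*29446.56 + 0.003 = 46.833

46.833 dB/km


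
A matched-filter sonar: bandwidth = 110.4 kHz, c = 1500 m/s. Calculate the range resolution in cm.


dR = c/(2*BW) = 1500 / (2 * 110.4e3) = 0.0068 m = 0.68 cm

0.68 cm


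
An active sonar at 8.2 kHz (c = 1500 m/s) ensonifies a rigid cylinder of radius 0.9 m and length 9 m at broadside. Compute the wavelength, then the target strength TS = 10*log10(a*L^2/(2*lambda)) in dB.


Step 1: lambda = c/f = 1500/8200 = 0.18293 m
Step 2: TS = 10*log10(a*L^2/(2*lambda)) = 10*log10(0.9*9^2/(2*0.18293)) = 22.99

22.99 dB


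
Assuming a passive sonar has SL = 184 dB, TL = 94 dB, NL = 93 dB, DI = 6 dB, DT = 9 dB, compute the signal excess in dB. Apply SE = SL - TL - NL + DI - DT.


SE = SL - TL - NL + DI - DT = 184 - 94 - 93 + 6 - 9 = -6

-6 dB


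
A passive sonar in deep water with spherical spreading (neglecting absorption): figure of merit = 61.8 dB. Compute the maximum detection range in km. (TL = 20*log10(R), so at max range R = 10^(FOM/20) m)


At max range FOM = TL, so 20*log10(R) = 61.8
R = 10^(61.8/20) = 1230.27 m = 1.23 km

1.23 km


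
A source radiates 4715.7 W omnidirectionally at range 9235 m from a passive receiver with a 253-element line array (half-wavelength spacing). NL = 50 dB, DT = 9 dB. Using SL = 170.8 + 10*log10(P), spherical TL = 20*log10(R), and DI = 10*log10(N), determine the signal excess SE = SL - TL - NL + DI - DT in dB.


93.26 dB


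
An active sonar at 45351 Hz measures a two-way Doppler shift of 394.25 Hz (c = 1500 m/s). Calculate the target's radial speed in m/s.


6.52 m/s


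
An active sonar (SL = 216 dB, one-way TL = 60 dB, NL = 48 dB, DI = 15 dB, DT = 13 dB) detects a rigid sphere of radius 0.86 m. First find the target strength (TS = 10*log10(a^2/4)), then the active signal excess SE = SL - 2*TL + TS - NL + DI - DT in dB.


Step 1: TS = 10*log10(0.86^2/4) = -7.33 dB
Step 2: SE = SL - 2*TL + TS - NL + DI - DT = 216 - 2*60 + (-7.33) - 48 + 15 - 13 = 42.67

42.67 dB


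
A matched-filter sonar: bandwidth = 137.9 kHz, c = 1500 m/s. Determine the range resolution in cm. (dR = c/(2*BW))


0.54 cm


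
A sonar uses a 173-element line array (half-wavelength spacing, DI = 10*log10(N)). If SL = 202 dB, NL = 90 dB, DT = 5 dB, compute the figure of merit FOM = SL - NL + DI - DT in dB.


Step 1: DI = 10*log10(173) = 22.38 dB
Step 2: FOM = SL - NL + DI - DT = 202 - 90 + 22.38 - 5 = 129.38

129.38 dB


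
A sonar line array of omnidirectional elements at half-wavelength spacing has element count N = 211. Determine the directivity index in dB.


DI = 10*log10(211) = 23.24

23.24 dB


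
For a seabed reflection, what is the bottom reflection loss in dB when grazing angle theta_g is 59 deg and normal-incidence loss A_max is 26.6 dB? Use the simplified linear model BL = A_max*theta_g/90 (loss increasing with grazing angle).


BL = A_max * theta_g / 90 = 26.6 * 59 / 90 = 17.44

17.44 dB


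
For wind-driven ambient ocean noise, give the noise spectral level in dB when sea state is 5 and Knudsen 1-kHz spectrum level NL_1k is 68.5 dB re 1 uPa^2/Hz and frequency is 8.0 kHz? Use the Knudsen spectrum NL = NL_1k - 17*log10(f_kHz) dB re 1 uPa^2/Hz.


NL = NL_1k - 17*log10(f_kHz) = 68.5 - 17*log10(8.0) = 68.5 - (15.35) = 53.15

53.15 dB


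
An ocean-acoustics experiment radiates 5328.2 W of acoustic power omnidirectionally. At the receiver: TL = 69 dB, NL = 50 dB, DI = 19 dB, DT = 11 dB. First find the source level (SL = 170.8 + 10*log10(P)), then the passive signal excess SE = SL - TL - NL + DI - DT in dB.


Step 1: SL = 170.8 + 10*log10(5328.2) = 208.07 dB
Step 2: SE = SL - TL - NL + DI - DT = 208.07 - 69 - 50 + 19 - 11 = 97.07

97.07 dB


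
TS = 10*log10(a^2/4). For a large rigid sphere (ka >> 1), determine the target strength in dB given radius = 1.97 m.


TS = 10*log10(1.97^2 / 4) = 10*log10(0.970225) = -0.13

-0.13 dB


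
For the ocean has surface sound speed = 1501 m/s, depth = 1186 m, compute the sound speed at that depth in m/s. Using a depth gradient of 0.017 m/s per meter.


c = 1501 + 0.017 * 1186 = 1521.162

1521.162 m/s


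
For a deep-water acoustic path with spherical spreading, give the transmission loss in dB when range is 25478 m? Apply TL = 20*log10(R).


TL = 20*log10(25478) = 88.12

88.12 dB


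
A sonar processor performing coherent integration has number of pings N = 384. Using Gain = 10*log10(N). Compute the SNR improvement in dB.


Gain = 10*log10(384) = 25.84

25.84 dB


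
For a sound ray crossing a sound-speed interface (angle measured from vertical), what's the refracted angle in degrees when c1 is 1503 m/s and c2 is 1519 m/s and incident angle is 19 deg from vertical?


sin(theta2) = (c2/c1)*sin(theta1) = (1519/1503)*sin(19 deg) = 0.32903
theta2 = arcsin(0.32903) = 19.21

19.21 deg


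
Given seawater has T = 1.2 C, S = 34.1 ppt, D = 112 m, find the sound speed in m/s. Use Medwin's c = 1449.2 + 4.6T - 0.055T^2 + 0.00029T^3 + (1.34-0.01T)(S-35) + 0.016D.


1455.24 m/s


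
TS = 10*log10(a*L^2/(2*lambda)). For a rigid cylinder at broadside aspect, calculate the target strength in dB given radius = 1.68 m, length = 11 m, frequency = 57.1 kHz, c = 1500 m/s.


35.88 dB


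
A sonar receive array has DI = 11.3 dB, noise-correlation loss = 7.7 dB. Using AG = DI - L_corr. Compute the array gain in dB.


AG = DI - L_corr = 11.3 - 7.7 = 3.6

3.6 dB


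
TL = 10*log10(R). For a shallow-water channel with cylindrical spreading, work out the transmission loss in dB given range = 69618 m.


48.43 dB


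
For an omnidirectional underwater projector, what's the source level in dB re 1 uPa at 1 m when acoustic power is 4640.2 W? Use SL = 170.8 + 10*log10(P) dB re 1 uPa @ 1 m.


SL = 170.8 + 10*log10(4640.2) = 170.8 + 36.67 = 207.47

207.47 dB


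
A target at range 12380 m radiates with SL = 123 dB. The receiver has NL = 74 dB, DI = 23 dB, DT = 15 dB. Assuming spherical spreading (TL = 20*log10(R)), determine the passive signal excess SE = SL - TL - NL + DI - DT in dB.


Step 1: TL = 20*log10(12380) = 81.85 dB
Step 2: SE = 123 - 81.85 - 74 + 23 - 15 = -24.85

-24.85 dB


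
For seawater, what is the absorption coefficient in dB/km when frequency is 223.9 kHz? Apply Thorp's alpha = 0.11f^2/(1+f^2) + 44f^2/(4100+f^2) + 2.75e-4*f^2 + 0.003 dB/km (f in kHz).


54.573 dB/km


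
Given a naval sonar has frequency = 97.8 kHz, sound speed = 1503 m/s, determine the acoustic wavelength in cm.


1.54 cm


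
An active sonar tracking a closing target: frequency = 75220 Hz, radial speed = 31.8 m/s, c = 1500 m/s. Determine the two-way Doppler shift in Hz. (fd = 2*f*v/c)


3189.33 Hz


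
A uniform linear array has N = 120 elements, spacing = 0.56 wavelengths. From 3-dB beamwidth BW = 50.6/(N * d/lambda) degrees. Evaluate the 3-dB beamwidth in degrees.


BW = 50.6 / (120 * 0.56) = 50.6 / 67.2 = 0.75

0.75 deg


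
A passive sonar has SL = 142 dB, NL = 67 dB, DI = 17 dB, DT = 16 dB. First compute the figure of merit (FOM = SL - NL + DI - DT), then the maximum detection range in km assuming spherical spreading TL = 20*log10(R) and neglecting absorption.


Step 1: FOM = SL - NL + DI - DT = 142 - 67 + 17 - 16 = 76 dB
Step 2: at max range FOM = TL = 20*log10(R), so R = 10^(76/20) = 6309.57 m = 6.31 km

6.31 km


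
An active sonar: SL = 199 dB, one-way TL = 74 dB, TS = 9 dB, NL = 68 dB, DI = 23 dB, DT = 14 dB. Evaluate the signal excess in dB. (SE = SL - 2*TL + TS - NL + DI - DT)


1 dB


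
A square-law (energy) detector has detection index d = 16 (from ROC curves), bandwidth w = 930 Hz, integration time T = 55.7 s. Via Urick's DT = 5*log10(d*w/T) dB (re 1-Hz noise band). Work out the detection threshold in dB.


DT = 5*log10(d*w/T) = 5*log10(16 * 930 / 55.7) = 5*log10(267.15) = 12.13

12.13 dB


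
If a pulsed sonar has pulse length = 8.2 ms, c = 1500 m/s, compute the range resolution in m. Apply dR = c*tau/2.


dR = c*tau/2 = 1500 * 8.2e-3 / 2 = 6.15

6.15 m


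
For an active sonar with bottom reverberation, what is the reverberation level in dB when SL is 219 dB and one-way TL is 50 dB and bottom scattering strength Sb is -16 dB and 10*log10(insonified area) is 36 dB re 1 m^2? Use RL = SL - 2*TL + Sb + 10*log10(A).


139 dB


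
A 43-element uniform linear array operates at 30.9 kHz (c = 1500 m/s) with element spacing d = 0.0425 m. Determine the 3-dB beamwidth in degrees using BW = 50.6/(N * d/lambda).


Step 1: lambda = 1500/30900 = 0.04854 m
Step 2: d/lambda = 0.0425/0.04854 = 0.8756
Step 3: BW = 50.6/(N * d/lambda) = 50.6/(43 * 0.8756) = 1.34

1.34 deg


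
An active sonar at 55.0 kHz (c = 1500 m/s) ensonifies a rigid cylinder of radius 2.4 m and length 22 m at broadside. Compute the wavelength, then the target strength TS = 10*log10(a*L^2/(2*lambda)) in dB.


Step 1: lambda = c/f = 1500/55000 = 0.02727 m
Step 2: TS = 10*log10(a*L^2/(2*lambda)) = 10*log10(2.4*22^2/(2*0.02727)) = 43.28

43.28 dB


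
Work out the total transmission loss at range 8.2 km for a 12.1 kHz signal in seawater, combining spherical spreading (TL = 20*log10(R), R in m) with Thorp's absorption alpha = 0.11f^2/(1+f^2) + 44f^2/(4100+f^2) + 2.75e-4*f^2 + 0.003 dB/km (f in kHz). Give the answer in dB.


Step 1 (Thorp): alpha = 0.11*146.41/(1+146.41) + 44*146.41/(4100+146.41) + 2.75e-4*146.41 + 0.003 = 1.6696 dB/km
Step 2: TL_spread = 20*log10(8200) = 78.28 dB
Step 3: TL_abs = alpha*R = 1.6696 * 8.2 = 13.69 dB
Step 4: TL_total = 78.28 + 13.69 = 91.97

91.97 dB


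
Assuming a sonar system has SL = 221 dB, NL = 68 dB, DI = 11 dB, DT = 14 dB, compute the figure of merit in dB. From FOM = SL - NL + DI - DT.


FOM = SL - NL + DI - DT = 221 - 68 + 11 - 14 = 150

150 dB


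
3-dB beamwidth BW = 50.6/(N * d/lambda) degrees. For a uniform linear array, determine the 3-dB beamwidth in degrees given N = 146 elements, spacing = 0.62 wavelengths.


0.56 deg


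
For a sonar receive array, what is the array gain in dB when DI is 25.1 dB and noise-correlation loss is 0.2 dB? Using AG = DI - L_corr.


24.9 dB


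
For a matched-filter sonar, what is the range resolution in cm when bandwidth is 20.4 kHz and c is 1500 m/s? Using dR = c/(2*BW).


dR = c/(2*BW) = 1500 / (2 * 20.4e3) = 0.0368 m = 3.68 cm

3.68 cm


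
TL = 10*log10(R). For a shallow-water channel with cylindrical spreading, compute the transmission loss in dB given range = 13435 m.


TL = 10*log10(13435) = 41.28

41.28 dB


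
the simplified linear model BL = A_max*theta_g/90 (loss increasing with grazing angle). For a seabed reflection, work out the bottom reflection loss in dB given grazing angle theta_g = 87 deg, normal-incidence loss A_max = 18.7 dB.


18.08 dB


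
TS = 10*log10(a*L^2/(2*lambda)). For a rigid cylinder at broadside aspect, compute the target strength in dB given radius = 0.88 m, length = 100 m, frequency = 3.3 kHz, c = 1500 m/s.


lambda = 1500/3300 = 0.45455 m
TS = 10*log10(0.88*100^2/(2*0.45455)) = 39.86

39.86 dB


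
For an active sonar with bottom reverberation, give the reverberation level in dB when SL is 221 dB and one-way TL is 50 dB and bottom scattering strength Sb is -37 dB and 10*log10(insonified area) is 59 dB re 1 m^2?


RL = SL - 2*TL + Sb + 10*log10(A) = 221 - 2*50 + (-37) + 59 = 143

143 dB


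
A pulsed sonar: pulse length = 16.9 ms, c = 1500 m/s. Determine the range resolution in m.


12.675 m


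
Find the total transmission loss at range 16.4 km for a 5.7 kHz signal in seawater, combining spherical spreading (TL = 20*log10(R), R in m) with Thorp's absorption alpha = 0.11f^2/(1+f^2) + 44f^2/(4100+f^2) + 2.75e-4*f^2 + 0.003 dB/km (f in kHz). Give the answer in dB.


Step 1 (Thorp): alpha = 0.11*32.49/(1+32.49) + 44*32.49/(4100+32.49) + 2.75e-4*32.49 + 0.003 = 0.4646 dB/km
Step 2: TL_spread = 20*log10(16400) = 84.3 dB
Step 3: TL_abs = alpha*R = 0.4646 * 16.4 = 7.62 dB
Step 4: TL_total = 84.3 + 7.62 = 91.92

91.92 dB


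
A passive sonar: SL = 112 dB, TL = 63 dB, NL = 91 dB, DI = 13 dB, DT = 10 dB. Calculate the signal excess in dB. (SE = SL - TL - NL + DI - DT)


SE = SL - TL - NL + DI - DT = 112 - 63 - 91 + 13 - 10 = -39

-39 dB


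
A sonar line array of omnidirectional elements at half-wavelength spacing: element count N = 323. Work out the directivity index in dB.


DI = 10*log10(323) = 25.09

25.09 dB


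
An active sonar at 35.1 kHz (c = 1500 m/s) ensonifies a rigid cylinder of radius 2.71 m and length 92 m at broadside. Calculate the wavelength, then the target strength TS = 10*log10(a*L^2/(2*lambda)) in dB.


Step 1: lambda = c/f = 1500/35100 = 0.04274 m
Step 2: TS = 10*log10(a*L^2/(2*lambda)) = 10*log10(2.71*92^2/(2*0.04274)) = 54.29

54.29 dB


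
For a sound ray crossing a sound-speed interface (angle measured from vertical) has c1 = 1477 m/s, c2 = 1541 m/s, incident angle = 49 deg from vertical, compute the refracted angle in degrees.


sin(theta2) = (c2/c1)*sin(theta1) = (1541/1477)*sin(49 deg) = 0.78741
theta2 = arcsin(0.78741) = 51.94

51.94 deg


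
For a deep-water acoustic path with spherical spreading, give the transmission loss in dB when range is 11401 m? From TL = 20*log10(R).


TL = 20*log10(11401) = 81.14

81.14 dB


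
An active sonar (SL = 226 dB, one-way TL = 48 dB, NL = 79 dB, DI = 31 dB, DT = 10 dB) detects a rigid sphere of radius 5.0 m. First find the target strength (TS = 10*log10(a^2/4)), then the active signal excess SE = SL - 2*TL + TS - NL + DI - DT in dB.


Step 1: TS = 10*log10(5.0^2/4) = 7.96 dB
Step 2: SE = SL - 2*TL + TS - NL + DI - DT = 226 - 2*48 + (7.96) - 79 + 31 - 10 = 79.96

79.96 dB


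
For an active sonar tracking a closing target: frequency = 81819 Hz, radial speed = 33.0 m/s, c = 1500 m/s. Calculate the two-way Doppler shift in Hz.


3600.04 Hz


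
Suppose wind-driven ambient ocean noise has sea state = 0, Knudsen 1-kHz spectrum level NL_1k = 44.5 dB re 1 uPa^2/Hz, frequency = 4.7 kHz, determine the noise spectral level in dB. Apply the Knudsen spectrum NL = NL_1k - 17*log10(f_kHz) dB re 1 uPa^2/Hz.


33.07 dB


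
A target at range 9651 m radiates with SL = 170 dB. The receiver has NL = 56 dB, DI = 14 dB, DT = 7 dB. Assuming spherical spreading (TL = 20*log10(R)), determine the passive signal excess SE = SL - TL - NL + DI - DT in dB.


41.31 dB


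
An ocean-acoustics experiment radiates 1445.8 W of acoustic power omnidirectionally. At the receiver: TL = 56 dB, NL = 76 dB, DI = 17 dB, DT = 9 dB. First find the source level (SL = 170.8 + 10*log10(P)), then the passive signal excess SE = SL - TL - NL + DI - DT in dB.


Step 1: SL = 170.8 + 10*log10(1445.8) = 202.4 dB
Step 2: SE = SL - TL - NL + DI - DT = 202.4 - 56 - 76 + 17 - 9 = 78.4

78.4 dB


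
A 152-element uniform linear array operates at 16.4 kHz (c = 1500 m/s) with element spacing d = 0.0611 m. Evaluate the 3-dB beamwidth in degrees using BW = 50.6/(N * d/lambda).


0.5 deg


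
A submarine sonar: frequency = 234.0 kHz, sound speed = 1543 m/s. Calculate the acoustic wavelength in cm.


lambda = c/f = 1543 / 234000 = 0.0066 m = 0.66 cm

0.66 cm


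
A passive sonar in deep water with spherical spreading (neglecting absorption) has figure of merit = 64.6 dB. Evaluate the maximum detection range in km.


At max range FOM = TL, so 20*log10(R) = 64.6
R = 10^(64.6/20) = 1698.24 m = 1.7 km

1.7 km


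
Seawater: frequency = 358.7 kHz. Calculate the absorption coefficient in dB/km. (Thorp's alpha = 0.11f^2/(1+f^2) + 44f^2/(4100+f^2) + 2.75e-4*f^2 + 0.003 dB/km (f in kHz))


f^2 = 128665.69
alpha = 0.11*128665.69/(1+128665.69) + 44*128665.69/(4100+128665.69) + 2.75e-4*128665.69 + 0.003 = 78.137

78.137 dB/km


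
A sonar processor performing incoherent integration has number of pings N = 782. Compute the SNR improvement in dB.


Gain = 5*log10(782) = 14.47

14.47 dB


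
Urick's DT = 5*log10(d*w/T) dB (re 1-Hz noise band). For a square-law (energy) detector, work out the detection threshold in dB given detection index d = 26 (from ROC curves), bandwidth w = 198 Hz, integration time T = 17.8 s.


DT = 5*log10(d*w/T) = 5*log10(26 * 198 / 17.8) = 5*log10(289.21) = 12.31

12.31 dB


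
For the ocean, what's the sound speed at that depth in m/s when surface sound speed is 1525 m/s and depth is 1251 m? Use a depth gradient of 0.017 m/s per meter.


c = 1525 + 0.017 * 1251 = 1546.267

1546.267 m/s


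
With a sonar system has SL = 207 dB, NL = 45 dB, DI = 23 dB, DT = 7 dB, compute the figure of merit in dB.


178 dB


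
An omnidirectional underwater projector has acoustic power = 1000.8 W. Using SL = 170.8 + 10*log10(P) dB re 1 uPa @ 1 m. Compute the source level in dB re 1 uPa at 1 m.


SL = 170.8 + 10*log10(1000.8) = 170.8 + 30.0 = 200.8

200.8 dB


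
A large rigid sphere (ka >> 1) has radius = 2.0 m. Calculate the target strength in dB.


TS = 10*log10(2.0^2 / 4) = 10*log10(1.0) = 0.0

0.0 dB


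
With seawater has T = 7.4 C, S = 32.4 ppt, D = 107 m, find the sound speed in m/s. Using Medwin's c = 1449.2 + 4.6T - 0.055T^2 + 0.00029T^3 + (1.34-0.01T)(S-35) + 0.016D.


c = 1449.2 + 4.6*7.4 - 0.055*7.4^2 + 0.00029*7.4^3 + (1.34 - 0.01*7.4)*(32.4 - 35) + 0.016*107 = 1478.77

1478.77 m/s


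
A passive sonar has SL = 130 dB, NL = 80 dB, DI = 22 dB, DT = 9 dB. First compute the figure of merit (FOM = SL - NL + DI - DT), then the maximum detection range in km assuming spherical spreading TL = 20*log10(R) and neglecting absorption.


Step 1: FOM = SL - NL + DI - DT = 130 - 80 + 22 - 9 = 63 dB
Step 2: at max range FOM = TL = 20*log10(R), so R = 10^(63/20) = 1412.54 m = 1.41 km

1.41 km


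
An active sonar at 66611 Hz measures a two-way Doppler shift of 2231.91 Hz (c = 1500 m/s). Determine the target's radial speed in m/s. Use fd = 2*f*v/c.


25.13 m/s


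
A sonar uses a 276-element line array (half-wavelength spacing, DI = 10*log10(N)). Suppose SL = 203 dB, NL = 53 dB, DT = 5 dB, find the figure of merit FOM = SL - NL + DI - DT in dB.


Step 1: DI = 10*log10(276) = 24.41 dB
Step 2: FOM = SL - NL + DI - DT = 203 - 53 + 24.41 - 5 = 169.41

169.41 dB


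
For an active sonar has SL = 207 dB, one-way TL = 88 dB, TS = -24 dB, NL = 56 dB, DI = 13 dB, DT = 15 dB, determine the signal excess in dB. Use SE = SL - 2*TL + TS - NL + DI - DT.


-51 dB


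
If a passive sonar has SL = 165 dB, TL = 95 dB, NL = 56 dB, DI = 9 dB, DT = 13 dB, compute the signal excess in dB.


SE = SL - TL - NL + DI - DT = 165 - 95 - 56 + 9 - 13 = 10

10 dB


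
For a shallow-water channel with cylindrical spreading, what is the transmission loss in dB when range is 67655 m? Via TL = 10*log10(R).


TL = 10*log10(67655) = 48.3

48.3 dB


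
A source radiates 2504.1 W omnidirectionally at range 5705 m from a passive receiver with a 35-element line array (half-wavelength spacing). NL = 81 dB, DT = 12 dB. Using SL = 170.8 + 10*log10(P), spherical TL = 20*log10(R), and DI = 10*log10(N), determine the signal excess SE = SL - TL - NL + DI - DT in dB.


Step 1: SL = 170.8 + 10*log10(2504.1) = 204.79 dB
Step 2: TL = 20*log10(5705) = 75.13 dB
Step 3: DI = 10*log10(35) = 15.44 dB
Step 4: SE = SL - TL - NL + DI - DT = 204.79 - 75.13 - 81 + 15.44 - 12 = 52.1

52.1 dB


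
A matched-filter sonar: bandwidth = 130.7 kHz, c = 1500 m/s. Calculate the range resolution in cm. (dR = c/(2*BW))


dR = c/(2*BW) = 1500 / (2 * 130.7e3) = 0.0057 m = 0.57 cm

0.57 cm


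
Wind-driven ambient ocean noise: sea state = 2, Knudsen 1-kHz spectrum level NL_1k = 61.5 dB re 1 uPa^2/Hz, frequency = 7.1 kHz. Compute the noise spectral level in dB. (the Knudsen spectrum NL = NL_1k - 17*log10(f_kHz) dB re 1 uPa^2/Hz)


47.03 dB


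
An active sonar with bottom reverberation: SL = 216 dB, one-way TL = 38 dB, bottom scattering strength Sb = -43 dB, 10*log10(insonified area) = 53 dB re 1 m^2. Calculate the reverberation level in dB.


150 dB


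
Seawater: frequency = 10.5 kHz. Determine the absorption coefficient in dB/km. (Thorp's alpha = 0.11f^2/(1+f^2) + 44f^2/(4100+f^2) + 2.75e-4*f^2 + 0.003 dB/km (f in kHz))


f^2 = 110.25
alpha = 0.11*110.25/(1+110.25) + 44*110.25/(4100+110.25) + 2.75e-4*110.25 + 0.003 = 1.295

1.295 dB/km


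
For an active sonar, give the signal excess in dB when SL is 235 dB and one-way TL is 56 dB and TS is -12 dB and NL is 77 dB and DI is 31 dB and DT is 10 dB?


SE = SL - 2*TL + TS - NL + DI - DT = 235 - 2*56 + (-12) - 77 + 31 - 10 = 55

55 dB


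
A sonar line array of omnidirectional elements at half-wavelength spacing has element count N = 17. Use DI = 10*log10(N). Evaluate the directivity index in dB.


DI = 10*log10(17) = 12.3

12.3 dB


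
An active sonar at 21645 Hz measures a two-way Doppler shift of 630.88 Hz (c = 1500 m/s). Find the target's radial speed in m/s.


From fd = 2*f*v/c, v = c*fd/(2*f) = 1500 * 630.88 / (2*21645) = 21.86

21.86 m/s


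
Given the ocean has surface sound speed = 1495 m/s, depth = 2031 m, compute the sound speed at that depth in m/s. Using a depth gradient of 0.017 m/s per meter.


c = 1495 + 0.017 * 2031 = 1529.527

1529.527 m/s


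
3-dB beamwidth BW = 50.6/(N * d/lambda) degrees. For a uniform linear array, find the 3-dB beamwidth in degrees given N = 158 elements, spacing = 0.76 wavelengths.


BW = 50.6 / (158 * 0.76) = 50.6 / 120.08 = 0.42

0.42 deg


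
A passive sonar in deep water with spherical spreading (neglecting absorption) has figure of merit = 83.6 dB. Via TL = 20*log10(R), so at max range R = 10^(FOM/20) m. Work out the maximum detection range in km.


At max range FOM = TL, so 20*log10(R) = 83.6
R = 10^(83.6/20) = 15135.61 m = 15.14 km

15.14 km


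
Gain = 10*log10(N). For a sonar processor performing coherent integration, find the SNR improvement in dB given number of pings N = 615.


Gain = 10*log10(615) = 27.89

27.89 dB


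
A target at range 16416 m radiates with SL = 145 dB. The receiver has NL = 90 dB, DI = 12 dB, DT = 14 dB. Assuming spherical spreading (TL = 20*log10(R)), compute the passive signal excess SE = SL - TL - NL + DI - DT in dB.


Step 1: TL = 20*log10(16416) = 84.31 dB
Step 2: SE = 145 - 84.31 - 90 + 12 - 14 = -31.31

-31.31 dB


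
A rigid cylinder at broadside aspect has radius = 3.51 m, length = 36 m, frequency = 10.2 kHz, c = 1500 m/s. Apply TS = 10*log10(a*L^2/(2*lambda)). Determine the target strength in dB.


lambda = 1500/10200 = 0.14706 m
TS = 10*log10(3.51*36^2/(2*0.14706)) = 41.89

41.89 dB


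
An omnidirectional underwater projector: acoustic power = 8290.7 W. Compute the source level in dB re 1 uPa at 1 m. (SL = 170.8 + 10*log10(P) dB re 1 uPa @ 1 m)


SL = 170.8 + 10*log10(8290.7) = 170.8 + 39.19 = 209.99

209.99 dB


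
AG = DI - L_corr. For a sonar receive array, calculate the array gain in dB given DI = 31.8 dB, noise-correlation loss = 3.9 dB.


AG = DI - L_corr = 31.8 - 3.9 = 27.9

27.9 dB


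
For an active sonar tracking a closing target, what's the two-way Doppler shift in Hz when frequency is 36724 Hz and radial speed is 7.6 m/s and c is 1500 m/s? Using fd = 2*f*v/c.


fd = 2*f*v/c = 2 * 36724 * 7.6 / 1500 = 372.14

372.14 Hz


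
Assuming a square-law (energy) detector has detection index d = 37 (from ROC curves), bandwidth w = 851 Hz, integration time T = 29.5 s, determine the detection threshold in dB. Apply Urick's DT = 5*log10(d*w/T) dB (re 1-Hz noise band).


DT = 5*log10(d*w/T) = 5*log10(37 * 851 / 29.5) = 5*log10(1067.36) = 15.14

15.14 dB


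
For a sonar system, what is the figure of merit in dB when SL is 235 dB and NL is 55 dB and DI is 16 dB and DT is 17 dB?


FOM = SL - NL + DI - DT = 235 - 55 + 16 - 17 = 179

179 dB


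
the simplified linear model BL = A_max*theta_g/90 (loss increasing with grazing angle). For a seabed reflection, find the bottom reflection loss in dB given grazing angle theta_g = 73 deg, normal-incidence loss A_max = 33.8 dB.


BL = A_max * theta_g / 90 = 33.8 * 73 / 90 = 27.42

27.42 dB


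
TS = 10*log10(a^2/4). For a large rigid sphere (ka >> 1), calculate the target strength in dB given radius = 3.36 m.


TS = 10*log10(3.36^2 / 4) = 10*log10(2.8224) = 4.51

4.51 dB


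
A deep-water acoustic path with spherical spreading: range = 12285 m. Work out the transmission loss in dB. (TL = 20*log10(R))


TL = 20*log10(12285) = 81.79

81.79 dB


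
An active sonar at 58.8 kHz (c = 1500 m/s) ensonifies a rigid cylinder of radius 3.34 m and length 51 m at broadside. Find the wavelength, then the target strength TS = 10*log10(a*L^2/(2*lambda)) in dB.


Step 1: lambda = c/f = 1500/58800 = 0.02551 m
Step 2: TS = 10*log10(a*L^2/(2*lambda)) = 10*log10(3.34*51^2/(2*0.02551)) = 52.31

52.31 dB


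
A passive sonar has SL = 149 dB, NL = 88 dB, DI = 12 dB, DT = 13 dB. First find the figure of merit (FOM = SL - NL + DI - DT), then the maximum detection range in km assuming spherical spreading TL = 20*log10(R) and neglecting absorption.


Step 1: FOM = SL - NL + DI - DT = 149 - 88 + 12 - 13 = 60 dB
Step 2: at max range FOM = TL = 20*log10(R), so R = 10^(60/20) = 1000.0 m = 1.0 km

1.0 km


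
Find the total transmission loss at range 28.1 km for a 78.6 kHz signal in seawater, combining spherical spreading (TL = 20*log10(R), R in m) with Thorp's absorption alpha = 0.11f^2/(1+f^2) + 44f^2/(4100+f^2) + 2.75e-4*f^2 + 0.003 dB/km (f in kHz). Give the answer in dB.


Step 1 (Thorp): alpha = 0.11*6177.96/(1+6177.96) + 44*6177.96/(4100+6177.96) + 2.75e-4*6177.96 + 0.003 = 28.2598 dB/km
Step 2: TL_spread = 20*log10(28100) = 88.97 dB
Step 3: TL_abs = alpha*R = 28.2598 * 28.1 = 794.1 dB
Step 4: TL_total = 88.97 + 794.1 = 883.07

883.07 dB


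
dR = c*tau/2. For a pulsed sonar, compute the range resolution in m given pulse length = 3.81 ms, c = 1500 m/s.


dR = c*tau/2 = 1500 * 3.81e-3 / 2 = 2.8575

2.8575 m


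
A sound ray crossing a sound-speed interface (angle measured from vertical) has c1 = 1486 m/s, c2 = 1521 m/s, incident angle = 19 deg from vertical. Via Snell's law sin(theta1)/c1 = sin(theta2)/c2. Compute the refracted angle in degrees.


sin(theta2) = (c2/c1)*sin(theta1) = (1521/1486)*sin(19 deg) = 0.33324
theta2 = arcsin(0.33324) = 19.47

19.47 deg


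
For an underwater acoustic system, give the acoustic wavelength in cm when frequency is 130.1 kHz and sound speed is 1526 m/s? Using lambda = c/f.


1.17 cm


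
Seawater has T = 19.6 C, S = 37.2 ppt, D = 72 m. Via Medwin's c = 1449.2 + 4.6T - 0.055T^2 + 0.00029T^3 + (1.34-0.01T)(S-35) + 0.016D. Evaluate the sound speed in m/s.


c = 1449.2 + 4.6*19.6 - 0.055*19.6^2 + 0.00029*19.6^3 + (1.34 - 0.01*19.6)*(37.2 - 35) + 0.016*72 = 1524.08

1524.08 m/s
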